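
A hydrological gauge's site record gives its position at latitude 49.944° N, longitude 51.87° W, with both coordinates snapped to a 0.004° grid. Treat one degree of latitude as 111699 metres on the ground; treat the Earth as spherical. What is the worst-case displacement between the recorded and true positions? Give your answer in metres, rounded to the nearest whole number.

266 metres

With a 0.004° grid the true value lies within half a step, ±0.004°/2 = ±0.002°, of the stored one.
North–south component: 0.002° × 111699 = 223.398 m.
East–west component at 49.944°: 0.002° × 111699 × cos 49.944° ≈ 0.002 × 71882.3 ≈ 143.765 m.
Worst case both components are at the extreme and orthogonal: √(223.398² + 143.765²) ≈ 265.659 m.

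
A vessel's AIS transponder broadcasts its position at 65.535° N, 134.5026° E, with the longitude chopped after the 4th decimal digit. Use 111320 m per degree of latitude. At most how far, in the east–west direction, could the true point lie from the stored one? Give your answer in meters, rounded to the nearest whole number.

5 meters

Truncating at 4 decimal places can drop up to a full unit in the last place, so the longitude may be off by as much as 0.0001°.
One degree of longitude at 65.535° is 111320 × cos 65.535° ≈ 111320 × 0.4141 = 46101.8 m.
East–west error: 0.0001° × 46101.8 m/° ≈ 4.61018 m.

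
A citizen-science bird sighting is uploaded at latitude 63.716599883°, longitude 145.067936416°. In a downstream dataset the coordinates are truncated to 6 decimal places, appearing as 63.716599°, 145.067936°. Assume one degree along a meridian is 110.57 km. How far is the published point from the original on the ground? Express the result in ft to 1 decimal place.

The latitude changed by +0.000000883° and the longitude by +0.000000416°.
North–south shift: 0.000000883 × 110570 = 0.0976333 m.
East–west at this latitude: 0.000000416° × 110570 × cos 63.7166° ≈ 0.000000416 × 48961.7 = 0.0203681 m.
Hypotenuse of the two orthogonal shifts: √(0.0976333² + 0.0203681²) = 0.0997353 m.
In feet: 0.0997353 m ÷ 0.3048 ≈ 0.32722 ft.

0.3 ft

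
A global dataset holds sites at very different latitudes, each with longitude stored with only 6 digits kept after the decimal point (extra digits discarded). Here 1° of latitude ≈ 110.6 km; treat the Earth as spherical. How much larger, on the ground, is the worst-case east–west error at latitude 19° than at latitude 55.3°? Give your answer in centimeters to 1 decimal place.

Truncating at 6 decimal places can drop up to a full unit in the last place, so the longitude may be off by as much as 1e-06°.
At 19°: 1e-06° × 110600 × cos 19° = 1e-06 × 110600 × 0.9455 ≈ 0.10457 m.
Error at 55.3° = 1e-06° × 110600 × cos 55.3° ≈ 0.1106 × 0.5693 = 0.062962 m.
Difference: 0.10457 − 0.062962 = 0.041612 m.
That is 0.041612 m = 4.1612 cm.

4.2 centimeters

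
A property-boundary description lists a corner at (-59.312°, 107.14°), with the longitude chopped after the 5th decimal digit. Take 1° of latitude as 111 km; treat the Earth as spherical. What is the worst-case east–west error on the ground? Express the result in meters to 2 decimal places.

0.57 meters

Truncating at 5 decimal places can drop up to a full unit in the last place, so the longitude may be off by as much as 1e-05°.
One degree of longitude at 59.312° is 111000 × cos 59.312° ≈ 111000 × 0.5104 = 56650.3 m.
So at most 1e-05° × 56650.3 ≈ 0.566503 m east–west.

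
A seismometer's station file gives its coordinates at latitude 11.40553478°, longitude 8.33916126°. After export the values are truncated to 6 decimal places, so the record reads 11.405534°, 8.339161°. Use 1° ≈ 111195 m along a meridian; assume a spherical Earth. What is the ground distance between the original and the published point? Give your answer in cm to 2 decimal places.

9.12 cm

The latitude changed by +0.00000078° and the longitude by +0.00000026°.
N–S: 0.00000078° × 111195 m/° = 0.0867321 m.
E–W at 11.4055°: 0.00000026° × 111195 × cos 11.4055° = 0.00000026 × 111195 × 0.9803 ≈ 0.0283398 m.
Combined displacement = (0.0867321² + 0.0283398²)^½ ≈ 0.0912447 m.
That is 0.0912447 m = 9.1245 cm.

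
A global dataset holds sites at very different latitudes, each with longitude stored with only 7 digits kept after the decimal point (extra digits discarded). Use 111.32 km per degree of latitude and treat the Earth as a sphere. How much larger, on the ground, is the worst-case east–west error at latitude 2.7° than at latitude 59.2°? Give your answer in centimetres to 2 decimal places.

Truncating at 7 decimal places can drop up to a full unit in the last place, so the longitude may be off by as much as 1e-07°.
At 2.7°: 1e-07° × 111320 × cos 2.7° = 1e-07 × 111320 × 0.9989 ≈ 0.01112 m.
Error at 59.2° = 1e-07° × 111320 × cos 59.2° ≈ 0.011132 × 0.5120 = 0.0057001 m.
Difference: 0.01112 − 0.0057001 = 0.0054196 m.
That is 0.00541958 m = 0.54196 cm.

0.54 centimetres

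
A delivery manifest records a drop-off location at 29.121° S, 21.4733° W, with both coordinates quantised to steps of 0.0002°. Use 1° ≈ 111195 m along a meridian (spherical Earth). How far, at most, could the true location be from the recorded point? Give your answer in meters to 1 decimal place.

With a 0.0002° grid the true value lies within half a step, ±0.0002°/2 = ±0.0001°, of the stored one.
N–S: 0.0001° × 111195 m/° = 11.1195 m.
E–W at 29.121°: 0.0001° × 111195 × cos 29.121° = 0.0001 × 111195 × 0.8736 ≈ 9.71393 m.
Combining orthogonally: (11.1195² + 9.71393²)^½ ≈ 14.7649 m.

14.8 meters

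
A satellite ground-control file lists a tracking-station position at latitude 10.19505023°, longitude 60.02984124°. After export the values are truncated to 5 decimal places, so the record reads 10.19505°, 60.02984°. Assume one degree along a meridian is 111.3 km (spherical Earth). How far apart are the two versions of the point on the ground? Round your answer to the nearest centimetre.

Δlat = 10.19505023 − 10.19505 = +0.00000023°; Δlon = 60.02984124 − 60.02984 = +0.00000124°.
N–S: 0.00000023° × 111300 m/° = 0.025599 m.
East–west at this latitude: 0.00000124° × 111300 × cos 10.1951° ≈ 0.00000124 × 109543 = 0.135833 m.
Hypotenuse of the two orthogonal shifts: √(0.025599² + 0.135833²) = 0.138224 m.
That is 0.138224 m = 13.822 cm.

14 centimetres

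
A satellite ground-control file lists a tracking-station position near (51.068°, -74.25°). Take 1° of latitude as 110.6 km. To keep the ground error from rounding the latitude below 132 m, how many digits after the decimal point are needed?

3

One degree of latitude covers 110600 m.
With N decimal places the half-ulp bound is 0.5·10⁻ᴺ°, or 0.5·10⁻ᴺ × 110600 m on the ground.
Need 0.5 × 110600 × 10⁻ᴺ ≤ 132 → 10⁻ᴺ ≤ 2.387e-03, so N ≥ 2.62.
At 2 places the error can reach 553 m, but 3 places keeps it to 55.3 m.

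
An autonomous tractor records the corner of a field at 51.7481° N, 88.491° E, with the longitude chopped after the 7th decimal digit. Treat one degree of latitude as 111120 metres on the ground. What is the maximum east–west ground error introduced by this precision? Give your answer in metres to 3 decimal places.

0.007 metres

Truncating at 7 decimal places can drop up to a full unit in the last place, so the longitude may be off by as much as 1e-07°.
At latitude 51.7481° a degree of longitude spans 111120 m × cos 51.7481° = 111120 × 0.6191 ≈ 68796.6 m.
Maximum E–W displacement: 1e-07 × 68796.6 = 0.00687966 m.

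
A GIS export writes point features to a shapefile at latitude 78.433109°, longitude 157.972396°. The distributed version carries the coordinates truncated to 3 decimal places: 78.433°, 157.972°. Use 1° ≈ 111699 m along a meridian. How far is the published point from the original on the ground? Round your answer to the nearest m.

15 m

The latitude changed by +0.000109° and the longitude by +0.000396°.
North–south shift: 0.000109 × 111699 = 12.1752 m.
E–W at 78.433°: 0.000396° × 111699 × cos 78.433° = 0.000396 × 111699 × 0.2005 ≈ 8.86928 m.
Distance: √(12.1752² + 8.86928²) ≈ 15.0632 m.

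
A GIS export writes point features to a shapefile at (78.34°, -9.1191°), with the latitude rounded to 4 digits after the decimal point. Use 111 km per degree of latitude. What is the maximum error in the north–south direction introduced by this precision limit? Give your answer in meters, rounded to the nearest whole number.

Rounding to 4 decimal places leaves the latitude within ±5e-05° of the true value.
So the N–S error is at most 5e-05 × 111000 = 5.55 m.

6 meters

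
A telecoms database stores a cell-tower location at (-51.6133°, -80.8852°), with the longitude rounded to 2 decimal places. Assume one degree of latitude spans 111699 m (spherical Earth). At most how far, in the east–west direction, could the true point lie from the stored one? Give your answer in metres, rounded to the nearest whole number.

Rounding to 2 decimal places leaves the longitude within ±0.005° of the true value.
One degree of longitude at 51.6133° is 111699 × cos 51.6133° ≈ 111699 × 0.6210 = 69361.3 m.
So at most 0.005° × 69361.3 ≈ 346.806 m east–west.

347 metres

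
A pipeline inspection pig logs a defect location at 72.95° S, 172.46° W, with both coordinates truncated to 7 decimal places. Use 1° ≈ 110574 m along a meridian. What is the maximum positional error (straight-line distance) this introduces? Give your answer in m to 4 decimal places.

0.0115 m

Truncating at 7 decimal places can drop up to a full unit in the last place, so each coordinate may be off by as much as 1e-07°.
North–south component: 1e-07° × 110574 = 0.0110574 m.
East–west component at 72.95°: 1e-07° × 110574 × cos 72.95° ≈ 1e-07 × 32421 ≈ 0.0032421 m.
Worst case both components are at the extreme and orthogonal: √(0.0110574² + 0.0032421²) ≈ 0.0115229 m.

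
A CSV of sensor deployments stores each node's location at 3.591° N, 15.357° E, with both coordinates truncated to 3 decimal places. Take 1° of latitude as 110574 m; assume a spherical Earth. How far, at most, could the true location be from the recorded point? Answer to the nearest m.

Truncating at 3 decimal places can drop up to a full unit in the last place, so each coordinate may be off by as much as 0.001°.
N–S: 0.001° × 110574 m/° = 110.574 m.
Longitude error → 0.001 × 110574 × cos 3.591° = 0.001 × 110574 × 0.9980 ≈ 110.357 m.
Combining orthogonally: (110.574² + 110.357²)^½ ≈ 156.222 m.

156 m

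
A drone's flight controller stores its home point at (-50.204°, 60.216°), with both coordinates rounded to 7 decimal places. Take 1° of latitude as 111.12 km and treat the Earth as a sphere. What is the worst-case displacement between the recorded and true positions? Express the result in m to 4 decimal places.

Rounding to 7 decimal places leaves each coordinate within ±5e-08° of the true value.
North–south component: 5e-08° × 111120 = 0.005556 m.
East–west component at 50.204°: 5e-08° × 111120 × cos 50.204° ≈ 5e-08 × 71123 ≈ 0.00355615 m.
Combining orthogonally: (0.005556² + 0.00355615²)^½ ≈ 0.00659662 m.

0.0066 m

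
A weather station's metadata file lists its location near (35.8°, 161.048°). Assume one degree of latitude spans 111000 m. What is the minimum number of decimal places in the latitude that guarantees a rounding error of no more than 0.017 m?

One degree of latitude covers 111000 m.
N decimal places → at most half a unit in the last place, 0.5 × 10⁻ᴺ° = 111000/2 × 10⁻ᴺ m.
Setting 55500 × 10⁻ᴺ ≤ 0.017 gives 10ᴺ ≥ 3.265e+06, i.e. N ≥ 6.51.
At 6 places the error can reach 0.0555 m, but 7 places keeps it to 0.00555 m.

7 decimal places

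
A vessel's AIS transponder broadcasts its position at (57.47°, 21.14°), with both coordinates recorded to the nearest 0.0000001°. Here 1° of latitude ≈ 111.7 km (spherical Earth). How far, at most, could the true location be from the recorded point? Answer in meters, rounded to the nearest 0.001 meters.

0.006 meters

Rounding to 7 decimal places leaves each coordinate within ±5e-08° of the true value.
Latitude error → 5e-08 × 111700 = 0.005585 m along the meridian.
E–W at 57.47°: 5e-08° × 111700 × cos 57.47° = 5e-08 × 111700 × 0.5377 ≈ 0.00300328 m.
Worst case both components are at the extreme and orthogonal: √(0.005585² + 0.00300328²) ≈ 0.00634129 m.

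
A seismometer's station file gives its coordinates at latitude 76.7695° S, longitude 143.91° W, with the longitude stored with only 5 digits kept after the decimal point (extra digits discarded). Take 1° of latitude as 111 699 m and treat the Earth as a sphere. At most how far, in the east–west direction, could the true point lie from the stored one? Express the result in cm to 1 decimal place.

25.6 cm

Truncating at 5 decimal places can drop up to a full unit in the last place, so the longitude may be off by as much as 1e-05°.
At latitude 76.7695° a degree of longitude spans 111699 m × cos 76.7695° = 111699 × 0.2289 ≈ 25564.4 m.
Maximum E–W displacement: 1e-05 × 25564.4 = 0.255644 m.
That is 0.255644 m = 25.564 cm.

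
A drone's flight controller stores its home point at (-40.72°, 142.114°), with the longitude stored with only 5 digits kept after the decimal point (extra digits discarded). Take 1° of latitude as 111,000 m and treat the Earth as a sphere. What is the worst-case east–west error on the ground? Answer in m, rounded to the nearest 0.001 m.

Truncating at 5 decimal places can drop up to a full unit in the last place, so the longitude may be off by as much as 1e-05°.
One degree of longitude at 40.72° is 111000 × cos 40.72° ≈ 111000 × 0.7579 = 84127.6 m.
East–west error: 1e-05° × 84127.6 m/° ≈ 0.841276 m.

0.841 m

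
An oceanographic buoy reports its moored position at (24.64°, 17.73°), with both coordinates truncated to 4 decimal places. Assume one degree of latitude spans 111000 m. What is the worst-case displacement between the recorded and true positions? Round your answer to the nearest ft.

Truncating at 4 decimal places can drop up to a full unit in the last place, so each coordinate may be off by as much as 0.0001°.
N–S: 0.0001° × 111000 m/° = 11.1 m.
East–west component at 24.64°: 0.0001° × 111000 × cos 24.64° ≈ 0.0001 × 100893 ≈ 10.0893 m.
Worst case both components are at the extreme and orthogonal: √(11.1² + 10.0893²) ≈ 15.0001 m.
Converting: 15.0001 m × 3.2808 ft/m ≈ 49.213 ft.

49 ft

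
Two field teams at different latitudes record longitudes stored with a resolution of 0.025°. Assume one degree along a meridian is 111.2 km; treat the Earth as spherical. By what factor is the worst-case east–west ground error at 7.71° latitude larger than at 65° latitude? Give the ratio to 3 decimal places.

With a 0.025° grid the true value lies within half a step, ±0.025°/2 = ±0.0125°, of the stored one.
Error at 7.71° = 0.0125° × 111200 × cos 7.71° ≈ 1390 × 0.9910 = 1377.4 m.
At 65°: 0.0125° × 111200 × cos 65° = 0.0125 × 111200 × 0.4226 ≈ 587.44 m.
The ratio reduces to cos 7.71° / cos 65° = 0.9910/0.4226 ≈ 2.3448.

2.345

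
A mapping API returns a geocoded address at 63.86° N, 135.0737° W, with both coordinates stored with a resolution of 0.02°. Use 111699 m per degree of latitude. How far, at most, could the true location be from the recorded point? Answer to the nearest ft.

4005 ft

With a 0.02° grid the true value lies within half a step, ±0.02°/2 = ±0.01°, of the stored one.
Latitude error → 0.01 × 111699 = 1116.99 m along the meridian.
E–W at 63.86°: 0.01° × 111699 × cos 63.86° = 0.01 × 111699 × 0.4406 ≈ 492.108 m.
Worst case both components are at the extreme and orthogonal: √(1116.99² + 492.108²) ≈ 1220.59 m.
Converting: 1220.59 m × 3.2808 ft/m ≈ 4004.6 ft.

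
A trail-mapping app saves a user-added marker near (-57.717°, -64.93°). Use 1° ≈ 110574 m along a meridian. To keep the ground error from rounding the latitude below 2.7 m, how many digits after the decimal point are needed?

One degree of latitude covers 110574 m.
Rounding to N decimal places gives at most 0.5 × 10⁻ᴺ degrees of error, i.e. 0.5 × 10⁻ᴺ × 110574 m.
Setting 55287 × 10⁻ᴺ ≤ 2.7 gives 10ᴺ ≥ 2.048e+04, i.e. N ≥ 4.31.
N = 4 would give 5.53 m (too coarse); N = 5 gives 0.553 m ≤ 2.7 m.

5 decimal places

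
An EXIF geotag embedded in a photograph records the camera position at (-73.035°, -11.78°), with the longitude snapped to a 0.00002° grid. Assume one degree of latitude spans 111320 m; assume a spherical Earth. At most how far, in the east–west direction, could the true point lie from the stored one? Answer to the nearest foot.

1 feet

With a 0.00002° grid the true value lies within half a step, ±0.00002°/2 = ±1e-05°, of the stored one.
Parallels shrink by cos φ, so at 73.035° a degree of longitude is 111320 × 0.2918 ≈ 32481.8 m.
East–west error: 1e-05° × 32481.8 m/° ≈ 0.324818 m.
Converting: 0.324818 m × 3.2808 ft/m ≈ 1.0657 ft.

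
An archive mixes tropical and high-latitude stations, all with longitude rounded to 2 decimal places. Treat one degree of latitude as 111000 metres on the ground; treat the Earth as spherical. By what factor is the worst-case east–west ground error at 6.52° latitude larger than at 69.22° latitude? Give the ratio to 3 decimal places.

Rounding to 2 decimal places leaves the longitude within ±0.005° of the true value.
At 6.52°: 0.005° × 111000 × cos 6.52° = 0.005 × 111000 × 0.9935 ≈ 551.41 m.
Error at 69.22° = 0.005° × 111000 × cos 69.22° ≈ 555 × 0.3548 = 196.9 m.
Ratio: 551.41 / 196.9 = cos 6.52° / cos 69.22° ≈ 2.8004.

2.800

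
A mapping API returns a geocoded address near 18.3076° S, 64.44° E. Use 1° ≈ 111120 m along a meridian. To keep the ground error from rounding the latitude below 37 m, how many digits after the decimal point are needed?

One degree of latitude covers 111120 m.
With N decimal places the half-ulp bound is 0.5·10⁻ᴺ°, or 0.5·10⁻ᴺ × 111120 m on the ground.
Setting 55560 × 10⁻ᴺ ≤ 37 gives 10ᴺ ≥ 1502, i.e. N ≥ 3.18.
N = 3 would give 55.6 m (too coarse); N = 4 gives 5.56 m ≤ 37 m.

4 decimal places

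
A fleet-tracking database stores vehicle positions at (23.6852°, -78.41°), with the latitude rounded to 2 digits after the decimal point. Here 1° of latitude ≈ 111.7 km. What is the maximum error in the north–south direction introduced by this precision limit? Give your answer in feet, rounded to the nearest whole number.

1832 feet

Rounding to 2 decimal places leaves the latitude within ±0.005° of the true value.
North–south distance: 0.005° × 111700 m/° = 558.5 m.
Converting: 558.5 m × 3.2808 ft/m ≈ 1832.3 ft.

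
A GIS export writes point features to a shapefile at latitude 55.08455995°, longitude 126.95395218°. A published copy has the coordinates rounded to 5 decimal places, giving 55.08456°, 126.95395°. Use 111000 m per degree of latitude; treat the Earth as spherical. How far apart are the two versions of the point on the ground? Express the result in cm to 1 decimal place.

Δlat = 55.08455995 − 55.08456 = -0.00000005°; Δlon = 126.95395218 − 126.95395 = +0.00000218°.
North–south shift: -0.00000005 × 111000 = -0.00555 m.
E–W at 55.0846°: 0.00000218° × 111000 × cos 55.0846° = 0.00000218 × 111000 × 0.5724 ≈ 0.138501 m.
Combined displacement = (0.00555² + 0.138501²)^½ ≈ 0.138612 m.
That is 0.138612 m = 13.861 cm.

13.9 cm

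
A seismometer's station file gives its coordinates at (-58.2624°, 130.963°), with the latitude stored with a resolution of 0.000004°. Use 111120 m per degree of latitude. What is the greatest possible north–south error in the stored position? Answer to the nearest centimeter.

With a 0.000004° grid the true value lies within half a step, ±0.000004°/2 = ±2e-06°, of the stored one.
So the N–S error is at most 2e-06 × 111120 = 0.22224 m.
That is 0.22224 m = 22.224 cm.

22 centimeters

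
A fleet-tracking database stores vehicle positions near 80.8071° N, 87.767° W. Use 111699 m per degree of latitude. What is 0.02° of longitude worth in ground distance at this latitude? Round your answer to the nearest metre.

At 80.8071° a degree of longitude is 111699 × cos 80.8071° ≈ 17844.9 m, so 0.02° corresponds to 356.898 m.

357 metres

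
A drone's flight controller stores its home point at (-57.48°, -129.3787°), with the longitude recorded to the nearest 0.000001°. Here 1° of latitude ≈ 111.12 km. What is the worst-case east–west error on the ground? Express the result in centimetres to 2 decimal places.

Rounding to 6 decimal places leaves the longitude within ±5e-07° of the true value.
One degree of longitude at 57.48° is 111120 × cos 57.48° ≈ 111120 × 0.5376 = 59737.4 m.
So at most 5e-07° × 59737.4 ≈ 0.0298687 m east–west.
That is 0.0298687 m = 2.9869 cm.

2.99 centimetres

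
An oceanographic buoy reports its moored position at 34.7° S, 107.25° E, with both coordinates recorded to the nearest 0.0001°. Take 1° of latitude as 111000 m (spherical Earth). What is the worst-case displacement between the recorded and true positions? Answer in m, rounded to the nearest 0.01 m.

7.18 m

Rounding to 4 decimal places leaves each coordinate within ±5e-05° of the true value.
Latitude error → 5e-05 × 111000 = 5.55 m along the meridian.
Longitude error → 5e-05 × 111000 × cos 34.7° = 5e-05 × 111000 × 0.8221 ≈ 4.5629 m.
Combining orthogonally: (5.55² + 4.5629²)^½ ≈ 7.18488 m.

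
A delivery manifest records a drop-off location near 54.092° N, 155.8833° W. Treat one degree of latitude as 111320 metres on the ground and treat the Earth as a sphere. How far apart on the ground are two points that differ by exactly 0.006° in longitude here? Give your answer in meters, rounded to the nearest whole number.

0.006° of longitude at 54.092° is 0.006 × 111320 × cos 54.092° ≈ 0.006 × 65287.6 = 391.725 m.

392 meters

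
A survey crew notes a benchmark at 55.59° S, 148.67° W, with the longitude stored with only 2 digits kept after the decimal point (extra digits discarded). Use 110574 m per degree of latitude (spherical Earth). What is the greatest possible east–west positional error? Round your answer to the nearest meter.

625 meters

Truncating at 2 decimal places can drop up to a full unit in the last place, so the longitude may be off by as much as 0.01°.
At latitude 55.59° a degree of longitude spans 110574 m × cos 55.59° = 110574 × 0.5651 ≈ 62486.6 m.
East–west error: 0.01° × 62486.6 m/° ≈ 624.866 m.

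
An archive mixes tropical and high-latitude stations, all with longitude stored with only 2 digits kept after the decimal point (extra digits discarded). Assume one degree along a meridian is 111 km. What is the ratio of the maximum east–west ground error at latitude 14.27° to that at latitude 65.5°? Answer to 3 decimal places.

2.337

Truncating at 2 decimal places can drop up to a full unit in the last place, so the longitude may be off by as much as 0.01°.
At 14.27°: 0.01° × 111000 × cos 14.27° = 0.01 × 111000 × 0.9691 ≈ 1075.8 m.
Error at 65.5° = 0.01° × 111000 × cos 65.5° ≈ 1110 × 0.4147 = 460.31 m.
Ratio: 1075.8 / 460.31 = cos 14.27° / cos 65.5° ≈ 2.3370.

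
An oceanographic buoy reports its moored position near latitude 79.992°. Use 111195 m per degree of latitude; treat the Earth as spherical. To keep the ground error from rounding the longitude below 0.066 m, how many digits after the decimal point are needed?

At 79.992° one degree of longitude covers 111195 × cos 79.992° ≈ 111195 × 0.1738 ≈ 19324.1 m.
With N decimal places the half-ulp bound is 0.5·10⁻ᴺ°, or 0.5·10⁻ᴺ × 19324.1 m on the ground.
Need 0.5 × 19324.1 × 10⁻ᴺ ≤ 0.066 → 10⁻ᴺ ≤ 6.831e-06, so N ≥ 5.17.
So 6 decimal places suffice (0.00966 m); 5 would allow up to 0.0966 m.

6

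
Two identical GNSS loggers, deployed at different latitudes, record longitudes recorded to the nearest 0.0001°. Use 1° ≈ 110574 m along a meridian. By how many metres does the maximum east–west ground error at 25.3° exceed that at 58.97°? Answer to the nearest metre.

Rounding to 4 decimal places leaves the longitude within ±5e-05° of the true value.
Error at 25.3° = 5e-05° × 110574 × cos 25.3° ≈ 5.5287 × 0.9041 = 4.9984 m.
At 58.97°: 5e-05° × 110574 × cos 58.97° = 5e-05 × 110574 × 0.5155 ≈ 2.85 m.
Difference: 4.9984 − 2.85 = 2.1484 m.

2 metres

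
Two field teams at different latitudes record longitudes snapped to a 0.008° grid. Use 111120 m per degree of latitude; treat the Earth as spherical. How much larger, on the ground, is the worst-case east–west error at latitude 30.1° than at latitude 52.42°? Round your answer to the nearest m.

With a 0.008° grid the true value lies within half a step, ±0.008°/2 = ±0.004°, of the stored one.
At 30.1°: 0.004° × 111120 × cos 30.1° = 0.004 × 111120 × 0.8652 ≈ 384.54 m.
Error at 52.42° = 0.004° × 111120 × cos 52.42° ≈ 444.48 × 0.6099 = 271.07 m.
So the lower-latitude error exceeds the higher by 384.54 − 271.07 = 113.47 m.

113 m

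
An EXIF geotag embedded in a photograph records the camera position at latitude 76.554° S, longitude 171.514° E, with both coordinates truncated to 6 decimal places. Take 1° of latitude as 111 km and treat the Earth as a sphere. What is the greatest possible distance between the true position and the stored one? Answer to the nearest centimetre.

Truncating at 6 decimal places can drop up to a full unit in the last place, so each coordinate may be off by as much as 1e-06°.
N–S: 1e-06° × 111000 m/° = 0.111 m.
E–W at 76.554°: 1e-06° × 111000 × cos 76.554° = 1e-06 × 111000 × 0.2325 ≈ 0.0258107 m.
Worst case both components are at the extreme and orthogonal: √(0.111² + 0.0258107²) ≈ 0.113961 m.
That is 0.113961 m = 11.396 cm.

11 centimetres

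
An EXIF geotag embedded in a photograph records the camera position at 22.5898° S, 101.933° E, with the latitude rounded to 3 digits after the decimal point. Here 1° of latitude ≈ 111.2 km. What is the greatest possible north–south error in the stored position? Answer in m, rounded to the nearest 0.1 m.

55.6 m

Rounding to 3 decimal places leaves the latitude within ±0.0005° of the true value.
Along the meridian that is 0.0005° × 111200 m/° = 55.6 m.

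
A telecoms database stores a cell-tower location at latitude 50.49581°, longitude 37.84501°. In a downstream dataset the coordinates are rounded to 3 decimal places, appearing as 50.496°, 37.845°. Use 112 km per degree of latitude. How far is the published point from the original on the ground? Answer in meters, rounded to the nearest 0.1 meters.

21.3 meters

The latitude changed by -0.00019° and the longitude by +0.00001°.
North–south shift: -0.00019 × 112000 = -21.28 m.
East–west at this latitude: 0.00001° × 112000 × cos 50.496° ≈ 0.00001 × 71246.8 = 0.712468 m.
Hypotenuse of the two orthogonal shifts: √(21.28² + 0.712468²) = 21.2919 m.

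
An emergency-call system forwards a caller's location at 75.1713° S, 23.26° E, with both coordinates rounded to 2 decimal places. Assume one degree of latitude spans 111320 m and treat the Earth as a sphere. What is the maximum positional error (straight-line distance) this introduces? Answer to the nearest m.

Rounding to 2 decimal places leaves each coordinate within ±0.005° of the true value.
Latitude error → 0.005 × 111320 = 556.6 m along the meridian.
Longitude error → 0.005 × 111320 × cos 75.1713° = 0.005 × 111320 × 0.2559 ≈ 142.451 m.
Combining orthogonally: (556.6² + 142.451²)^½ ≈ 574.54 m.

575 m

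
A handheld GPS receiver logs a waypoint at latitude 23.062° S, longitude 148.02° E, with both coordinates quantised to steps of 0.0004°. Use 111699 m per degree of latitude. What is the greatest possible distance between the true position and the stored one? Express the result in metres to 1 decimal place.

30.4 metres

With a 0.0004° grid the true value lies within half a step, ±0.0004°/2 = ±0.0002°, of the stored one.
N–S: 0.0002° × 111699 m/° = 22.3398 m.
E–W at 23.062°: 0.0002° × 111699 × cos 23.062° = 0.0002 × 111699 × 0.9201 ≈ 20.5544 m.
Combining orthogonally: (22.3398² + 20.5544²)^½ ≈ 30.3571 m.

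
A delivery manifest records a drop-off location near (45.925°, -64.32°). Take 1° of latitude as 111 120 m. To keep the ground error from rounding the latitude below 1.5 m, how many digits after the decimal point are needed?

One degree of latitude covers 111120 m.
With N decimal places the half-ulp bound is 0.5·10⁻ᴺ°, or 0.5·10⁻ᴺ × 111120 m on the ground.
Setting 55560 × 10⁻ᴺ ≤ 1.5 gives 10ᴺ ≥ 3.704e+04, i.e. N ≥ 4.57.
N = 4 would give 5.56 m (too coarse); N = 5 gives 0.556 m ≤ 1.5 m.

5 decimal places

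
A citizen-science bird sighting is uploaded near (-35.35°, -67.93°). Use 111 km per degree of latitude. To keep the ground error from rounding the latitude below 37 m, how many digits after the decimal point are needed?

4

One degree of latitude covers 111000 m.
Rounding to N decimal places gives at most 0.5 × 10⁻ᴺ degrees of error, i.e. 0.5 × 10⁻ᴺ × 111000 m.
Setting 55500 × 10⁻ᴺ ≤ 37 gives 10ᴺ ≥ 1500, i.e. N ≥ 3.18.
At 3 places the error can reach 55.5 m, but 4 places keeps it to 5.55 m.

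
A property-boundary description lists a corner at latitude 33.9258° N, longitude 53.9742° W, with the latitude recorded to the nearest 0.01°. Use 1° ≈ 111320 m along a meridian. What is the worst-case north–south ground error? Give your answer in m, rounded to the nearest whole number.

557 m

Rounding to 2 decimal places leaves the latitude within ±0.005° of the true value.
So the N–S error is at most 0.005 × 111320 = 556.6 m.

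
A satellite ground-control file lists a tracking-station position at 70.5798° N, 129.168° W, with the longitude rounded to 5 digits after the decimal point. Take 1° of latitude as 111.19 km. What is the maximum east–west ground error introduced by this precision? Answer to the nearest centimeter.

Rounding to 5 decimal places leaves the longitude within ±5e-06° of the true value.
Parallels shrink by cos φ, so at 70.5798° a degree of longitude is 111190 × 0.3325 ≈ 36970 m.
Maximum E–W displacement: 5e-06 × 36970 = 0.18485 m.
That is 0.18485 m = 18.485 cm.

18 centimeters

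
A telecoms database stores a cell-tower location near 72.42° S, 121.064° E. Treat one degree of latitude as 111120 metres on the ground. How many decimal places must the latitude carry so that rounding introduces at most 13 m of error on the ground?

4 decimal places

One degree of latitude covers 111120 m.
With N decimal places the half-ulp bound is 0.5·10⁻ᴺ°, or 0.5·10⁻ᴺ × 111120 m on the ground.
Setting 55560 × 10⁻ᴺ ≤ 13 gives 10ᴺ ≥ 4274, i.e. N ≥ 3.63.
N = 3 would give 55.6 m (too coarse); N = 4 gives 5.56 m ≤ 13 m.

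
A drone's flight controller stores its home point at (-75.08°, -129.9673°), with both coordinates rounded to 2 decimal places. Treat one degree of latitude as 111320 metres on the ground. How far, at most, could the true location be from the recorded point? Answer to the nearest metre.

575 metres

Rounding to 2 decimal places leaves each coordinate within ±0.005° of the true value.
N–S: 0.005° × 111320 m/° = 556.6 m.
East–west component at 75.08°: 0.005° × 111320 × cos 75.08° ≈ 0.005 × 28661.6 ≈ 143.308 m.
Worst case both components are at the extreme and orthogonal: √(556.6² + 143.308²) ≈ 574.753 m.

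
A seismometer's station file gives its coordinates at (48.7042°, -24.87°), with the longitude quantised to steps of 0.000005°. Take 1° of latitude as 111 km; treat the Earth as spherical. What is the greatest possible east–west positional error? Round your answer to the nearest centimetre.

With a 0.000005° grid the true value lies within half a step, ±0.000005°/2 = ±2.5e-06°, of the stored one.
Parallels shrink by cos φ, so at 48.7042° a degree of longitude is 111000 × 0.6599 ≈ 73254.1 m.
Maximum E–W displacement: 2.5e-06 × 73254.1 = 0.183135 m.
That is 0.183135 m = 18.314 cm.

18 centimetres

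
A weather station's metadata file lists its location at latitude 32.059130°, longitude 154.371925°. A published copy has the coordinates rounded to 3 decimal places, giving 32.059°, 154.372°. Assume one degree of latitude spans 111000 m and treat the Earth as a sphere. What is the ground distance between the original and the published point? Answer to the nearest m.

The latitude changed by +0.000130° and the longitude by -0.000075°.
North–south shift: 0.000130 × 111000 = 14.43 m.
E–W at 32.059°: -0.000075° × 111000 × cos 32.059° = -0.000075 × 111000 × 0.8475 ≈ -7.05545 m.
Combined displacement = (14.43² + 7.05545²)^½ ≈ 16.0625 m.

16 m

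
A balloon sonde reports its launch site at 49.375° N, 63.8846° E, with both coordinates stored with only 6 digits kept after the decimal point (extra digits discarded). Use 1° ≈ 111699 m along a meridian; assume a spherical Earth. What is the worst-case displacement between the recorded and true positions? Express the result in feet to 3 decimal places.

Truncating at 6 decimal places can drop up to a full unit in the last place, so each coordinate may be off by as much as 1e-06°.
North–south component: 1e-06° × 111699 = 0.111699 m.
E–W at 49.375°: 1e-06° × 111699 × cos 49.375° = 1e-06 × 111699 × 0.6511 ≈ 0.0727278 m.
The two errors are perpendicular, so the maximum displacement is √(0.111699² + 0.0727278²) ≈ 0.133289 m.
In feet: 0.133289 m ÷ 0.3048 ≈ 0.4373 ft.

0.437 feet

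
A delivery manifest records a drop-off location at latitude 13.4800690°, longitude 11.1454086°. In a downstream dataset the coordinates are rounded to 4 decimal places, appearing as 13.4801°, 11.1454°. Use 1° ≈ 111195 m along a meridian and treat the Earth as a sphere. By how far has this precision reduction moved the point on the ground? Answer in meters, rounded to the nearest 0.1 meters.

3.6 meters

The latitude changed by -0.0000310° and the longitude by +0.0000086°.
North–south shift: -0.0000310 × 111195 = -3.44704 m.
E–W at 13.4801°: 0.0000086° × 111195 × cos 13.4801° = 0.0000086 × 111195 × 0.9725 ≈ 0.929932 m.
Distance: √(3.44704² + 0.929932²) ≈ 3.57028 m.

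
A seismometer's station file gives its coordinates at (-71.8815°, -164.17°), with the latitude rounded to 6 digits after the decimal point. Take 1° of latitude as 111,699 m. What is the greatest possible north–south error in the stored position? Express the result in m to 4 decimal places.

0.0558 m

Rounding to 6 decimal places leaves the latitude within ±5e-07° of the true value.
Along the meridian that is 5e-07° × 111699 m/° = 0.0558495 m.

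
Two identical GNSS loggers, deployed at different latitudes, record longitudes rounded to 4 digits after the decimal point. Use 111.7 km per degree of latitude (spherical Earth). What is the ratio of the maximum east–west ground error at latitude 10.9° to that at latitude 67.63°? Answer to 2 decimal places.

2.58

Rounding to 4 decimal places leaves the longitude within ±5e-05° of the true value.
At 10.9°: 5e-05° × 111700 × cos 10.9° = 5e-05 × 111700 × 0.9820 ≈ 5.4842 m.
At 67.63°: 5e-05° × 111700 × cos 67.63° = 5e-05 × 111700 × 0.3806 ≈ 2.1256 m.
The ratio reduces to cos 10.9° / cos 67.63° = 0.9820/0.3806 ≈ 2.5801.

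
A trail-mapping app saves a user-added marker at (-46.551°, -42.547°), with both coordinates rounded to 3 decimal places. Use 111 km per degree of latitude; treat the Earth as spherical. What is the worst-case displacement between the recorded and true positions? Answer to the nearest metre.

67 metres

Rounding to 3 decimal places leaves each coordinate within ±0.0005° of the true value.
N–S: 0.0005° × 111000 m/° = 55.5 m.
East–west component at 46.551°: 0.0005° × 111000 × cos 46.551° ≈ 0.0005 × 76335.7 ≈ 38.1678 m.
Combining orthogonally: (55.5² + 38.1678²)^½ ≈ 67.3575 m.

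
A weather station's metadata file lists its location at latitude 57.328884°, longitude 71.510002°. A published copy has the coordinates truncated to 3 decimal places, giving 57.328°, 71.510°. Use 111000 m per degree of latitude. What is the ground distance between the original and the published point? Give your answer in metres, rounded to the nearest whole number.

The latitude changed by +0.000884° and the longitude by +0.000002°.
N–S: 0.000884° × 111000 m/° = 98.124 m.
East–west at this latitude: 0.000002° × 111000 × cos 57.328° ≈ 0.000002 × 59921 = 0.119842 m.
Distance: √(98.124² + 0.119842²) ≈ 98.1241 m.

98 metres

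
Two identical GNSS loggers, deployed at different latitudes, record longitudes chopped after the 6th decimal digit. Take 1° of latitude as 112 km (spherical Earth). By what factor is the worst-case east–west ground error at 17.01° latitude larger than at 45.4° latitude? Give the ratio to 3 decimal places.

1.362

Truncating at 6 decimal places can drop up to a full unit in the last place, so the longitude may be off by as much as 1e-06°.
Error at 17.01° = 1e-06° × 112000 × cos 17.01° ≈ 0.112 × 0.9563 = 0.1071 m.
At 45.4°: 1e-06° × 112000 × cos 45.4° = 1e-06 × 112000 × 0.7022 ≈ 0.078641 m.
Ratio: 0.1071 / 0.078641 = cos 17.01° / cos 45.4° ≈ 1.3619.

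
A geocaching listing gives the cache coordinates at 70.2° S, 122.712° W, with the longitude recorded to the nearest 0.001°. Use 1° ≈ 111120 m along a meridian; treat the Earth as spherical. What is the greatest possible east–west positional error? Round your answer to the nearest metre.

Rounding to 3 decimal places leaves the longitude within ±0.0005° of the true value.
One degree of longitude at 70.2° is 111120 × cos 70.2° ≈ 111120 × 0.3387 = 37640.6 m.
Maximum E–W displacement: 0.0005 × 37640.6 = 18.8203 m.

19 metres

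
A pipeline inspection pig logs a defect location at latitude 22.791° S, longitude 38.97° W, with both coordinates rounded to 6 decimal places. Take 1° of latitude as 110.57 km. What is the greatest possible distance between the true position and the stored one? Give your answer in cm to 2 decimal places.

Rounding to 6 decimal places leaves each coordinate within ±5e-07° of the true value.
N–S: 5e-07° × 110570 m/° = 0.055285 m.
East–west component at 22.791°: 5e-07° × 110570 × cos 22.791° ≈ 5e-07 × 101937 ≈ 0.0509686 m.
Worst case both components are at the extreme and orthogonal: √(0.055285² + 0.0509686²) ≈ 0.0751946 m.
That is 0.0751946 m = 7.5195 cm.

7.52 cm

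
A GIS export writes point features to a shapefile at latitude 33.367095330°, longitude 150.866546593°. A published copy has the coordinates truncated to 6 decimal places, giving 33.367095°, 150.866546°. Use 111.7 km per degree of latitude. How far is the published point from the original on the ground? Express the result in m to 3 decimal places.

Δlat = 33.367095330 − 33.367095 = +0.000000330°; Δlon = 150.866546593 − 150.866546 = +0.000000593°.
N–S: 0.000000330° × 111700 m/° = 0.036861 m.
East–west at this latitude: 0.000000593° × 111700 × cos 33.3671° ≈ 0.000000593 × 93287.8 = 0.0553197 m.
Hypotenuse of the two orthogonal shifts: √(0.036861² + 0.0553197²) = 0.0664756 m.

0.066 m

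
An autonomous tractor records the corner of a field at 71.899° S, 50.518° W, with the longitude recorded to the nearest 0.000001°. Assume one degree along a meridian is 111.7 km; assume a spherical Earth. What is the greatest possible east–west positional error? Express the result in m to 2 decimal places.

0.02 m

Rounding to 6 decimal places leaves the longitude within ±5e-07° of the true value.
Parallels shrink by cos φ, so at 71.899° a degree of longitude is 111700 × 0.3107 ≈ 34704.4 m.
East–west error: 5e-07° × 34704.4 m/° ≈ 0.0173522 m.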